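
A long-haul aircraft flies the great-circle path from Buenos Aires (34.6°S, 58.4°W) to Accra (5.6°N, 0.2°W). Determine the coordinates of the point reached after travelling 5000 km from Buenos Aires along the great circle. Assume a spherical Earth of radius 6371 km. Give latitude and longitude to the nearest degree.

Convert each endpoint to a unit vector on the sphere (x = cos φ cos λ, y = cos φ sin λ, z = sin φ).
The central angle between the endpoints is δ = arccos(p₁·p₂) ≈ 1.185 rad (67.9°). The total great-circle distance is δ·R ≈ 1.185 × 6371 ≈ 7550 km, so the target fraction is f = 5000/7550 ≈ 0.662.
Interpolate at f ≈ 0.662 with slerp weights a = sin((1−f)δ)/sin δ ≈ 0.421, b = sin(fδ)/sin δ ≈ 0.763.
p = a·p₁ + b·p₂ ≈ (0.940, -0.297, -0.164); φ = arcsin(p_z) ≈ -9.46°, λ = atan2(p_y, p_x) ≈ -17.55°.

≈ 9°S, 18°W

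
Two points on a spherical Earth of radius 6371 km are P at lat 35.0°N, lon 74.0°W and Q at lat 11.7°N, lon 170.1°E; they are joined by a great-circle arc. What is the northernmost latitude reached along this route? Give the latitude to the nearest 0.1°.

≈ 42.1°N

The great circle lies in the plane with unit normal n̂ = (p₁ × p₂)/|p₁ × p₂|.
Here n̂_z ≈ -0.742; the vertex latitude is φ_max = arccos|n̂_z| ≈ 42.1°.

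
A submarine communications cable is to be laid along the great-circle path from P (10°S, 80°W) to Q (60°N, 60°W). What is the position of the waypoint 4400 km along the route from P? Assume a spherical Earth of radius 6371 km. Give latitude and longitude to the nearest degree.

The haversine formula gives a central angle δ ≈ 1.253 rad (71.8°) between the endpoints. The total great-circle distance is δ·R ≈ 1.253 × 6371 ≈ 7984 km, so the target fraction is f = 4400/7984 ≈ 0.551.
Interpolate at f ≈ 0.551 with slerp weights a = sin((1−f)δ)/sin δ ≈ 0.561, b = sin(fδ)/sin δ ≈ 0.671.
p = a·p₁ + b·p₂ ≈ (0.264, -0.835, 0.483); φ = arcsin(p_z) ≈ 28.90°, λ = atan2(p_y, p_x) ≈ -72.47°.

≈ (29°N, 72°W)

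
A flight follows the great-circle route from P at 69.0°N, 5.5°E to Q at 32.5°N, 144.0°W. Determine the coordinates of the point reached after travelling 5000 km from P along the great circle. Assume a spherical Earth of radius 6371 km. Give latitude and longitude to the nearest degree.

≈ 63°N, 132°W

Convert each endpoint to a unit vector on the sphere (x = cos φ cos λ, y = cos φ sin λ, z = sin φ).
The central angle between the endpoints is δ = arccos(p₁·p₂) ≈ 1.327 rad (76.0°). The total great-circle distance is δ·R ≈ 1.327 × 6371 ≈ 8456 km, so the target fraction is f = 5000/8456 ≈ 0.591.
Interpolate at f ≈ 0.591 with slerp weights a = sin((1−f)δ)/sin δ ≈ 0.532, b = sin(fδ)/sin δ ≈ 0.728.
p = a·p₁ + b·p₂ ≈ (-0.307, -0.343, 0.888); φ = arcsin(p_z) ≈ 62.60°, λ = atan2(p_y, p_x) ≈ -131.86°.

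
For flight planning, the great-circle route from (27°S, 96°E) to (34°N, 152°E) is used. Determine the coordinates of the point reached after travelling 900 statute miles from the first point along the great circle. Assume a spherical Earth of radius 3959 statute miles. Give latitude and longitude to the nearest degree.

From cos δ = sin φ₁ sin φ₂ + cos φ₁ cos φ₂ cos Δλ, the central angle is δ ≈ 1.411 rad (80.8°). The total great-circle distance is δ·R ≈ 1.411 × 3959 ≈ 5586 mi, so the target fraction is f = 900/5586 ≈ 0.161.
Interpolate at f ≈ 0.161 with slerp weights a = sin((1−f)δ)/sin δ ≈ 0.938, b = sin(fδ)/sin δ ≈ 0.228.
p = a·p₁ + b·p₂ ≈ (-0.254, 0.920, -0.298); φ = arcsin(p_z) ≈ -17.35°, λ = atan2(p_y, p_x) ≈ 105.46°.

≈ (17°S, 105°E)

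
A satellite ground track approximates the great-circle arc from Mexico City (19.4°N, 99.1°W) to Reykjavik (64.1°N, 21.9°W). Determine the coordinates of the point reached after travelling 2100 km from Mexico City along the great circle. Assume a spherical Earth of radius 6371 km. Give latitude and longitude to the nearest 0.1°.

≈ (35.8°N, 88.5°W)

The haversine formula gives a central angle δ ≈ 1.170 rad (67.0°) between the endpoints. The total great-circle distance is δ·R ≈ 1.170 × 6371 ≈ 7455 km, so the target fraction is f = 2100/7455 ≈ 0.282.
Interpolate at f ≈ 0.282 with slerp weights a = sin((1−f)δ)/sin δ ≈ 0.809, b = sin(fδ)/sin δ ≈ 0.352.
p = a·p₁ + b·p₂ ≈ (0.022, -0.811, 0.585); φ = arcsin(p_z) ≈ 35.80°, λ = atan2(p_y, p_x) ≈ -88.46°.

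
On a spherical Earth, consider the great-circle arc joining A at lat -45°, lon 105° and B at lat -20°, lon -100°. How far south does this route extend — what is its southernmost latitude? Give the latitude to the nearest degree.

≈ -72°

The great circle lies in the plane with unit normal n̂ = (p₁ × p₂)/|p₁ × p₂|.
Here n̂_z ≈ +0.301; the vertex latitude is φ_max = arccos|n̂_z| ≈ 72.5°.
Check via Clairaut: cos φ_max = |cos φ₁| · sin C = cos(45.0°)·sin(154.8°) ≈ 0.301, again giving ≈ 72.5°.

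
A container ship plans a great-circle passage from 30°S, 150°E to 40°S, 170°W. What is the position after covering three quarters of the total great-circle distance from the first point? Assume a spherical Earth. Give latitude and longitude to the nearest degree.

≈ 39°S, 179°E

From cos δ = sin φ₁ sin φ₂ + cos φ₁ cos φ₂ cos Δλ, the central angle is δ ≈ 0.592 rad (33.9°).
Interpolate at f = 3/4 with slerp weights a = sin((1−f)δ)/sin δ ≈ 0.264, b = sin(fδ)/sin δ ≈ 0.770.
p = a·p₁ + b·p₂ ≈ (-0.779, 0.012, -0.627); φ = arcsin(p_z) ≈ -38.83°, λ = atan2(p_y, p_x) ≈ 179.11°.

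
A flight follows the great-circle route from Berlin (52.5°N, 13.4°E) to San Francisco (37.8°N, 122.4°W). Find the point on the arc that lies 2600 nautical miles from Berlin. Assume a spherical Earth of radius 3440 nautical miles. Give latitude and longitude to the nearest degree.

Convert each endpoint to a unit vector on the sphere (x = cos φ cos λ, y = cos φ sin λ, z = sin φ).
The central angle between the endpoints is δ = arccos(p₁·p₂) ≈ 1.429 rad (81.9°). The total great-circle distance is δ·R ≈ 1.429 × 3440 ≈ 4915 nmi, so the target fraction is f = 2600/4915 ≈ 0.529.
Interpolate at f ≈ 0.529 with slerp weights a = sin((1−f)δ)/sin δ ≈ 0.630, b = sin(fδ)/sin δ ≈ 0.693.
p = a·p₁ + b·p₂ ≈ (0.080, -0.373, 0.924); φ = arcsin(p_z) ≈ 67.56°, λ = atan2(p_y, p_x) ≈ -77.97°.

≈ 68°N, 78°W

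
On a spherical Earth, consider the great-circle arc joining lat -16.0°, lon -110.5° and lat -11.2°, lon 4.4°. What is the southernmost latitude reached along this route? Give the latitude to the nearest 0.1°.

The great circle lies in the plane with unit normal n̂ = (p₁ × p₂)/|p₁ × p₂|.
Here n̂_z ≈ +0.911; the vertex latitude is φ_max = arccos|n̂_z| ≈ 24.4°.

≈ -24.4°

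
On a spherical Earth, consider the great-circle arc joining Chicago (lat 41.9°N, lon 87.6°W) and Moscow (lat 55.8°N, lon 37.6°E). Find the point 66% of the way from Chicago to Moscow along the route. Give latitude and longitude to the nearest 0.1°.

≈ lat 68.7°N, lon 9.2°W

The haversine formula gives a central angle δ ≈ 1.254 rad (71.9°) between the endpoints.
Interpolate at f = 0.66 with slerp weights a = sin((1−f)δ)/sin δ ≈ 0.435, b = sin(fδ)/sin δ ≈ 0.775.
p = a·p₁ + b·p₂ ≈ (0.359, -0.058, 0.932); φ = arcsin(p_z) ≈ 68.69°, λ = atan2(p_y, p_x) ≈ -9.17°.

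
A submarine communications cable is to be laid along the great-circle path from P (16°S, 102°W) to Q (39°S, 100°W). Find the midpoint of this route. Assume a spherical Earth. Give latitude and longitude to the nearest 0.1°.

≈ (27.5°S, 101.1°W)

Convert each endpoint to a unit vector on the sphere (x = cos φ cos λ, y = cos φ sin λ, z = sin φ).
The central angle between the endpoints is δ = arccos(p₁·p₂) ≈ 0.403 rad (23.1°).
Interpolate at f = 1/2 with slerp weights a = sin((1−f)δ)/sin δ ≈ 0.510, b = sin(fδ)/sin δ ≈ 0.510.
p = a·p₁ + b·p₂ ≈ (-0.171, -0.870, -0.462); φ = arcsin(p_z) ≈ -27.50°, λ = atan2(p_y, p_x) ≈ -101.11°.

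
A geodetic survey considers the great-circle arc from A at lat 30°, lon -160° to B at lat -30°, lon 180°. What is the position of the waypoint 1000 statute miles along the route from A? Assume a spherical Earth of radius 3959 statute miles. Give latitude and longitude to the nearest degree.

≈ lat 16°, lon -165°

Write both endpoints as unit vectors p₁, p₂ with components (cos φ cos λ, cos φ sin λ, sin φ).
The central angle between the endpoints is δ = arccos(p₁·p₂) ≈ 1.099 rad (62.9°). The total great-circle distance is δ·R ≈ 1.099 × 3959 ≈ 4350 mi, so the target fraction is f = 1000/4350 ≈ 0.230.
Interpolate at f ≈ 0.230 with slerp weights a = sin((1−f)δ)/sin δ ≈ 0.841, b = sin(fδ)/sin δ ≈ 0.281.
p = a·p₁ + b·p₂ ≈ (-0.927, -0.249, 0.280); φ = arcsin(p_z) ≈ 16.26°, λ = atan2(p_y, p_x) ≈ -164.97°.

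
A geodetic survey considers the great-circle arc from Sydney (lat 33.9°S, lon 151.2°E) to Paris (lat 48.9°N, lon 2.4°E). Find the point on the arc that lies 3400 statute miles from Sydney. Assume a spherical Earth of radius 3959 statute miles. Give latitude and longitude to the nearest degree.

Write both endpoints as unit vectors p₁, p₂ with components (cos φ cos λ, cos φ sin λ, sin φ).
The central angle between the endpoints is δ = arccos(p₁·p₂) ≈ 2.662 rad (152.5°). The total great-circle distance is δ·R ≈ 2.662 × 3959 ≈ 10537 mi, so the target fraction is f = 3400/10537 ≈ 0.323.
Interpolate at f ≈ 0.323 with slerp weights a = sin((1−f)δ)/sin δ ≈ 2.108, b = sin(fδ)/sin δ ≈ 1.640.
p = a·p₁ + b·p₂ ≈ (-0.456, 0.888, 0.060); φ = arcsin(p_z) ≈ 3.44°, λ = atan2(p_y, p_x) ≈ 117.19°.

≈ lat 3°N, lon 117°E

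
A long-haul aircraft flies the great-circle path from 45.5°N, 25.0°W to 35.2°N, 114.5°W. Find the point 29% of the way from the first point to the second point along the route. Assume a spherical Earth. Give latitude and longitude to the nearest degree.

≈ 51°N, 52°W

The haversine formula gives a central angle δ ≈ 1.142 rad (65.4°) between the endpoints.
Interpolate at f = 0.29 with slerp weights a = sin((1−f)δ)/sin δ ≈ 0.797, b = sin(fδ)/sin δ ≈ 0.357.
p = a·p₁ + b·p₂ ≈ (0.385, -0.502, 0.774); φ = arcsin(p_z) ≈ 50.76°, λ = atan2(p_y, p_x) ≈ -52.50°.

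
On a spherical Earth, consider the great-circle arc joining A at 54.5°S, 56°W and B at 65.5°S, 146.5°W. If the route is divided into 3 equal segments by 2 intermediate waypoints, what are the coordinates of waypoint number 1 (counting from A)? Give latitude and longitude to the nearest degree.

Write both endpoints as unit vectors p₁, p₂ with components (cos φ cos λ, cos φ sin λ, sin φ).
The central angle between the endpoints is δ = arccos(p₁·p₂) ≈ 0.740 rad (42.4°).
Interpolate at f = 1/3 with slerp weights a = sin((1−f)δ)/sin δ ≈ 0.702, b = sin(fδ)/sin δ ≈ 0.362.
p = a·p₁ + b·p₂ ≈ (0.103, -0.421, -0.901); φ = arcsin(p_z) ≈ -64.32°, λ = atan2(p_y, p_x) ≈ -76.27°.

≈ 64°S, 76°W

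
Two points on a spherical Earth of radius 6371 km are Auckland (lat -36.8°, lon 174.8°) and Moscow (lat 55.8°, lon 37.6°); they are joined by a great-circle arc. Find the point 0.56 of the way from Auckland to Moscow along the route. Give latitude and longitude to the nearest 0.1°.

≈ lat 29.7°, lon 124.4°

The haversine formula gives a central angle δ ≈ 2.542 rad (145.7°) between the endpoints.
Interpolate at f = 0.56 with slerp weights a = sin((1−f)δ)/sin δ ≈ 1.594, b = sin(fδ)/sin δ ≈ 1.753.
p = a·p₁ + b·p₂ ≈ (-0.491, 0.717, 0.495); φ = arcsin(p_z) ≈ 29.68°, λ = atan2(p_y, p_x) ≈ 124.38°.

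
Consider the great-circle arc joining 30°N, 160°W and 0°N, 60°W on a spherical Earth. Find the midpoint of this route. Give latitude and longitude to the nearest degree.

Convert each endpoint to a unit vector on the sphere (x = cos φ cos λ, y = cos φ sin λ, z = sin φ).
The central angle between the endpoints is δ = arccos(p₁·p₂) ≈ 1.722 rad (98.6°).
Interpolate at f = 1/2 with slerp weights a = sin((1−f)δ)/sin δ ≈ 0.767, b = sin(fδ)/sin δ ≈ 0.767.
p = a·p₁ + b·p₂ ≈ (-0.241, -0.892, 0.384); φ = arcsin(p_z) ≈ 22.55°, λ = atan2(p_y, p_x) ≈ -105.11°.

≈ 23°N, 105°W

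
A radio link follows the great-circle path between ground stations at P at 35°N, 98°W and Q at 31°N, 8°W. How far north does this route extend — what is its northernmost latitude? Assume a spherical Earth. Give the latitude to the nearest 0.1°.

The great circle lies in the plane with unit normal n̂ = (p₁ × p₂)/|p₁ × p₂|.
Here n̂_z ≈ +0.735; the vertex latitude is φ_max = arccos|n̂_z| ≈ 42.7°.

≈ 42.7°N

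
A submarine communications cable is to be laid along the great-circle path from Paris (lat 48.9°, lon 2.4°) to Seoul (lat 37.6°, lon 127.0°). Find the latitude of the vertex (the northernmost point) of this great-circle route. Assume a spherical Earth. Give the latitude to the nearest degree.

The great circle lies in the plane with unit normal n̂ = (p₁ × p₂)/|p₁ × p₂|.
Here n̂_z ≈ +0.435; the vertex latitude is φ_max = arccos|n̂_z| ≈ 64.2°.
Check via Clairaut: cos φ_max = |cos φ₁| · sin C = cos(48.9°)·sin(41.4°) ≈ 0.435, again giving ≈ 64.2°.

≈ 64°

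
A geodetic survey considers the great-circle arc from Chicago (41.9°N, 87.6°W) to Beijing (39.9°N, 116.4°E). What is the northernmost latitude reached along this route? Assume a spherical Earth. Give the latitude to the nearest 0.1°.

The great circle lies in the plane with unit normal n̂ = (p₁ × p₂)/|p₁ × p₂|.
Here n̂_z ≈ -0.233; the vertex latitude is φ_max = arccos|n̂_z| ≈ 76.5°.
Check via Clairaut: cos φ_max = |cos φ₁| · sin C = cos(41.9°)·sin(18.3°) ≈ 0.233, again giving ≈ 76.5°.

≈ 76.5°N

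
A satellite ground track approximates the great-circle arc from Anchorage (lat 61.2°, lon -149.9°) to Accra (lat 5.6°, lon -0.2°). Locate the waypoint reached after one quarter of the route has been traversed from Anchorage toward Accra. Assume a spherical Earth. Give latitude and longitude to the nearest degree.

Write both endpoints as unit vectors p₁, p₂ with components (cos φ cos λ, cos φ sin λ, sin φ).
The central angle between the endpoints is δ = arccos(p₁·p₂) ≈ 1.905 rad (109.2°).
Interpolate at f = 1/4 with slerp weights a = sin((1−f)δ)/sin δ ≈ 1.048, b = sin(fδ)/sin δ ≈ 0.485.
p = a·p₁ + b·p₂ ≈ (0.046, -0.255, 0.966); φ = arcsin(p_z) ≈ 74.98°, λ = atan2(p_y, p_x) ≈ -79.70°.

≈ lat 75°, lon -80°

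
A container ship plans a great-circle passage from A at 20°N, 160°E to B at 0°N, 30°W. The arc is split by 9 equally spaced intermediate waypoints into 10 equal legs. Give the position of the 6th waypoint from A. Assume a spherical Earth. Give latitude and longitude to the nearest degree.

≈ 54°N, 70°W

Convert each endpoint to a unit vector on the sphere (x = cos φ cos λ, y = cos φ sin λ, z = sin φ).
The central angle between the endpoints is δ = arccos(p₁·p₂) ≈ 2.753 rad (157.7°).
Interpolate at f = 6/10 with slerp weights a = sin((1−f)δ)/sin δ ≈ 2.353, b = sin(fδ)/sin δ ≈ 2.630.
p = a·p₁ + b·p₂ ≈ (0.200, -0.559, 0.805); φ = arcsin(p_z) ≈ 53.59°, λ = atan2(p_y, p_x) ≈ -70.31°.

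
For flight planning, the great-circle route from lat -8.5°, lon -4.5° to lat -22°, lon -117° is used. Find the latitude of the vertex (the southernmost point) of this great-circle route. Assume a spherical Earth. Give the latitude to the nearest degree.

The great circle lies in the plane with unit normal n̂ = (p₁ × p₂)/|p₁ × p₂|.
Here n̂_z ≈ -0.887; the vertex latitude is φ_max = arccos|n̂_z| ≈ 27.5°.
Check via Clairaut: cos φ_max = |cos φ₁| · sin C = cos(8.5°)·sin(116.3°) ≈ 0.887, again giving ≈ 27.5°.

≈ -28°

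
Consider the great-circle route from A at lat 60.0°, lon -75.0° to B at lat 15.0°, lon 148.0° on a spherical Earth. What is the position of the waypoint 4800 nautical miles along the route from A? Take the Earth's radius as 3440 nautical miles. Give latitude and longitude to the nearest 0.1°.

From cos δ = sin φ₁ sin φ₂ + cos φ₁ cos φ₂ cos Δλ, the central angle is δ ≈ 1.700 rad (97.4°). The total great-circle distance is δ·R ≈ 1.700 × 3440 ≈ 5849 nmi, so the target fraction is f = 4800/5849 ≈ 0.821.
Interpolate at f ≈ 0.821 with slerp weights a = sin((1−f)δ)/sin δ ≈ 0.303, b = sin(fδ)/sin δ ≈ 0.993.
p = a·p₁ + b·p₂ ≈ (-0.774, 0.362, 0.519); φ = arcsin(p_z) ≈ 31.28°, λ = atan2(p_y, p_x) ≈ 154.94°.

≈ lat 31.3°, lon 154.9°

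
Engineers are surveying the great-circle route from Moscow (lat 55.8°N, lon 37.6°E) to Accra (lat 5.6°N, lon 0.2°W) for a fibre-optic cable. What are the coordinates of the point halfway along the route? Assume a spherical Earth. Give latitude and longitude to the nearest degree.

≈ lat 32°N, lon 13°E

Convert each endpoint to a unit vector on the sphere (x = cos φ cos λ, y = cos φ sin λ, z = sin φ).
The central angle between the endpoints is δ = arccos(p₁·p₂) ≈ 1.021 rad (58.5°).
Interpolate at f = 1/2 with slerp weights a = sin((1−f)δ)/sin δ ≈ 0.573, b = sin(fδ)/sin δ ≈ 0.573.
p = a·p₁ + b·p₂ ≈ (0.825, 0.195, 0.530); φ = arcsin(p_z) ≈ 32.00°, λ = atan2(p_y, p_x) ≈ 13.26°.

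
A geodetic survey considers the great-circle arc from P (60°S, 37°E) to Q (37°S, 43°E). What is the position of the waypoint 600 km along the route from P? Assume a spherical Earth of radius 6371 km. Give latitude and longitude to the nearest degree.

≈ (55°S, 39°E)

Write both endpoints as unit vectors p₁, p₂ with components (cos φ cos λ, cos φ sin λ, sin φ).
The central angle between the endpoints is δ = arccos(p₁·p₂) ≈ 0.407 rad (23.3°). The total great-circle distance is δ·R ≈ 0.407 × 6371 ≈ 2593 km, so the target fraction is f = 600/2593 ≈ 0.231.
Interpolate at f ≈ 0.231 with slerp weights a = sin((1−f)δ)/sin δ ≈ 0.777, b = sin(fδ)/sin δ ≈ 0.238.
p = a·p₁ + b·p₂ ≈ (0.449, 0.363, -0.816); φ = arcsin(p_z) ≈ -54.71°, λ = atan2(p_y, p_x) ≈ 38.97°.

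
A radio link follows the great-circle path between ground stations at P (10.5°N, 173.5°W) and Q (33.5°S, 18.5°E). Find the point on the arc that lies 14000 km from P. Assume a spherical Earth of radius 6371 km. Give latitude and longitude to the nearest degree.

Write both endpoints as unit vectors p₁, p₂ with components (cos φ cos λ, cos φ sin λ, sin φ).
The central angle between the endpoints is δ = arccos(p₁·p₂) ≈ 2.697 rad (154.5°). The total great-circle distance is δ·R ≈ 2.697 × 6371 ≈ 17180 km, so the target fraction is f = 14000/17180 ≈ 0.815.
Interpolate at f ≈ 0.815 with slerp weights a = sin((1−f)δ)/sin δ ≈ 1.112, b = sin(fδ)/sin δ ≈ 1.881.
p = a·p₁ + b·p₂ ≈ (0.402, 0.374, -0.836); φ = arcsin(p_z) ≈ -56.71°, λ = atan2(p_y, p_x) ≈ 42.96°.

≈ (57°S, 43°E)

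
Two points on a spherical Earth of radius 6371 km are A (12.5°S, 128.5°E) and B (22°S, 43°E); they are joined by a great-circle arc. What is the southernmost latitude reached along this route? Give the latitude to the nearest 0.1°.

The great circle lies in the plane with unit normal n̂ = (p₁ × p₂)/|p₁ × p₂|.
Here n̂_z ≈ -0.913; the vertex latitude is φ_max = arccos|n̂_z| ≈ 24.1°.
Check via Clairaut: cos φ_max = |cos φ₁| · sin C = cos(12.5°)·sin(110.7°) ≈ 0.913, again giving ≈ 24.1°.

≈ 24.1°S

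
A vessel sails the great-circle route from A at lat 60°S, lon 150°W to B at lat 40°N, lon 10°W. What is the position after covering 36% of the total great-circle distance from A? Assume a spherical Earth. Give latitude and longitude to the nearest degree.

≈ lat 41°S, lon 64°W

The haversine formula gives a central angle δ ≈ 2.587 rad (148.2°) between the endpoints.
Interpolate at f = 0.36 with slerp weights a = sin((1−f)δ)/sin δ ≈ 1.892, b = sin(fδ)/sin δ ≈ 1.524.
p = a·p₁ + b·p₂ ≈ (0.330, -0.676, -0.659); φ = arcsin(p_z) ≈ -41.24°, λ = atan2(p_y, p_x) ≈ -63.96°.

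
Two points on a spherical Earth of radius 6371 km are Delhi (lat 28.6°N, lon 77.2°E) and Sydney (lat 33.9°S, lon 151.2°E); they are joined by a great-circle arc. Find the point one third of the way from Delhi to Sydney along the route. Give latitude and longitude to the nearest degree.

≈ lat 8°N, lon 102°E

Convert each endpoint to a unit vector on the sphere (x = cos φ cos λ, y = cos φ sin λ, z = sin φ).
The central angle between the endpoints is δ = arccos(p₁·p₂) ≈ 1.637 rad (93.8°).
Interpolate at f = 1/3 with slerp weights a = sin((1−f)δ)/sin δ ≈ 0.889, b = sin(fδ)/sin δ ≈ 0.520.
p = a·p₁ + b·p₂ ≈ (-0.205, 0.969, 0.136); φ = arcsin(p_z) ≈ 7.79°, λ = atan2(p_y, p_x) ≈ 101.96°.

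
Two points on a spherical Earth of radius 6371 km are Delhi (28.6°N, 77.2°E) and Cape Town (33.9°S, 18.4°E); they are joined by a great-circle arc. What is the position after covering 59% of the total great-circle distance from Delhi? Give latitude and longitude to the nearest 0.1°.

≈ 8.9°S, 43.9°E

From cos δ = sin φ₁ sin φ₂ + cos φ₁ cos φ₂ cos Δλ, the central angle is δ ≈ 1.460 rad (83.7°).
Interpolate at f = 0.59 with slerp weights a = sin((1−f)δ)/sin δ ≈ 0.567, b = sin(fδ)/sin δ ≈ 0.763.
p = a·p₁ + b·p₂ ≈ (0.712, 0.685, -0.154); φ = arcsin(p_z) ≈ -8.88°, λ = atan2(p_y, p_x) ≈ 43.93°.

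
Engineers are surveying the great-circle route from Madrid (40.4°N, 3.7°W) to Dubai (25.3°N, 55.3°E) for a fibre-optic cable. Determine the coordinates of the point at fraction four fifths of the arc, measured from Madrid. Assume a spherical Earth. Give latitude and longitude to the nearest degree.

Write both endpoints as unit vectors p₁, p₂ with components (cos φ cos λ, cos φ sin λ, sin φ).
The central angle between the endpoints is δ = arccos(p₁·p₂) ≈ 0.887 rad (50.8°).
Interpolate at f = 4/5 with slerp weights a = sin((1−f)δ)/sin δ ≈ 0.228, b = sin(fδ)/sin δ ≈ 0.841.
p = a·p₁ + b·p₂ ≈ (0.606, 0.614, 0.507); φ = arcsin(p_z) ≈ 30.45°, λ = atan2(p_y, p_x) ≈ 45.37°.

≈ 30°N, 45°E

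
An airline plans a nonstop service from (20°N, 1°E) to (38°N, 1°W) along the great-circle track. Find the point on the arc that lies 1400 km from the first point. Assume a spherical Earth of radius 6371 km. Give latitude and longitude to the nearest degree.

≈ (33°N, 0°E)

Convert each endpoint to a unit vector on the sphere (x = cos φ cos λ, y = cos φ sin λ, z = sin φ).
The central angle between the endpoints is δ = arccos(p₁·p₂) ≈ 0.316 rad (18.1°). The total great-circle distance is δ·R ≈ 0.316 × 6371 ≈ 2011 km, so the target fraction is f = 1400/2011 ≈ 0.696.
Interpolate at f ≈ 0.696 with slerp weights a = sin((1−f)δ)/sin δ ≈ 0.308, b = sin(fδ)/sin δ ≈ 0.702.
p = a·p₁ + b·p₂ ≈ (0.843, -0.005, 0.538); φ = arcsin(p_z) ≈ 32.54°, λ = atan2(p_y, p_x) ≈ -0.31°.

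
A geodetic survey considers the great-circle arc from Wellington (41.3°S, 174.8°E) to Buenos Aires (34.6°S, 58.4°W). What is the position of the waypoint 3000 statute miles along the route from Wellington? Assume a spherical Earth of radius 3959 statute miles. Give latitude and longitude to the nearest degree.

≈ 60°S, 120°W

Convert each endpoint to a unit vector on the sphere (x = cos φ cos λ, y = cos φ sin λ, z = sin φ).
The central angle between the endpoints is δ = arccos(p₁·p₂) ≈ 1.566 rad (89.8°). The total great-circle distance is δ·R ≈ 1.566 × 3959 ≈ 6202 mi, so the target fraction is f = 3000/6202 ≈ 0.484.
Interpolate at f ≈ 0.484 with slerp weights a = sin((1−f)δ)/sin δ ≈ 0.723, b = sin(fδ)/sin δ ≈ 0.687.
p = a·p₁ + b·p₂ ≈ (-0.245, -0.433, -0.868); φ = arcsin(p_z) ≈ -60.19°, λ = atan2(p_y, p_x) ≈ -119.50°.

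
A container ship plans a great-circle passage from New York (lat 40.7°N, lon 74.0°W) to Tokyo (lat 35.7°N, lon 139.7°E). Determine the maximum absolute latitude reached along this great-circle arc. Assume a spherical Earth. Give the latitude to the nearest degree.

≈ 70°N

The great circle lies in the plane with unit normal n̂ = (p₁ × p₂)/|p₁ × p₂|.
Here n̂_z ≈ -0.345; the vertex latitude is φ_max = arccos|n̂_z| ≈ 69.8°.
Check via Clairaut: cos φ_max = |cos φ₁| · sin C = cos(40.7°)·sin(27.0°) ≈ 0.345, again giving ≈ 69.8°.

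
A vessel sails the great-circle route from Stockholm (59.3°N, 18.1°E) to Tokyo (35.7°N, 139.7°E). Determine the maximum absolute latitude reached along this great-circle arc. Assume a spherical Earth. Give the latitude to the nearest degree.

≈ 68°N

The great circle lies in the plane with unit normal n̂ = (p₁ × p₂)/|p₁ × p₂|.
Here n̂_z ≈ +0.368; the vertex latitude is φ_max = arccos|n̂_z| ≈ 68.4°.
Check via Clairaut: cos φ_max = |cos φ₁| · sin C = cos(59.3°)·sin(46.2°) ≈ 0.368, again giving ≈ 68.4°.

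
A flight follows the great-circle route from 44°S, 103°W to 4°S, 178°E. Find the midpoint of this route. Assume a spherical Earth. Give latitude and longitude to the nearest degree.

Write both endpoints as unit vectors p₁, p₂ with components (cos φ cos λ, cos φ sin λ, sin φ).
The central angle between the endpoints is δ = arccos(p₁·p₂) ≈ 1.384 rad (79.3°).
Interpolate at f = 1/2 with slerp weights a = sin((1−f)δ)/sin δ ≈ 0.649, b = sin(fδ)/sin δ ≈ 0.649.
p = a·p₁ + b·p₂ ≈ (-0.753, -0.433, -0.496); φ = arcsin(p_z) ≈ -29.77°, λ = atan2(p_y, p_x) ≈ -150.11°.

≈ 30°S, 150°W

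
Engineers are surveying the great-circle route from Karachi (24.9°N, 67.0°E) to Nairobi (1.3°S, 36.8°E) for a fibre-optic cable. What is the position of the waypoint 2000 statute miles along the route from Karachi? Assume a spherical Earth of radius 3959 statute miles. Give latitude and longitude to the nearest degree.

≈ 6°N, 44°E

Write both endpoints as unit vectors p₁, p₂ with components (cos φ cos λ, cos φ sin λ, sin φ).
The central angle between the endpoints is δ = arccos(p₁·p₂) ≈ 0.685 rad (39.3°). The total great-circle distance is δ·R ≈ 0.685 × 3959 ≈ 2713 mi, so the target fraction is f = 2000/2713 ≈ 0.737.
Interpolate at f ≈ 0.737 with slerp weights a = sin((1−f)δ)/sin δ ≈ 0.283, b = sin(fδ)/sin δ ≈ 0.765.
p = a·p₁ + b·p₂ ≈ (0.712, 0.694, 0.102); φ = arcsin(p_z) ≈ 5.85°, λ = atan2(p_y, p_x) ≈ 44.26°.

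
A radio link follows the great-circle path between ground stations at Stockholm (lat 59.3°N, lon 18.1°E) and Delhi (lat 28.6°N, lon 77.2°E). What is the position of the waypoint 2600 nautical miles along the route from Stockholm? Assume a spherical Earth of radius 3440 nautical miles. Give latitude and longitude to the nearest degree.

≈ lat 34°N, lon 73°E

The haversine formula gives a central angle δ ≈ 0.874 rad (50.1°) between the endpoints. The total great-circle distance is δ·R ≈ 0.874 × 3440 ≈ 3006 nmi, so the target fraction is f = 2600/3006 ≈ 0.865.
Interpolate at f ≈ 0.865 with slerp weights a = sin((1−f)δ)/sin δ ≈ 0.154, b = sin(fδ)/sin δ ≈ 0.894.
p = a·p₁ + b·p₂ ≈ (0.249, 0.790, 0.560); φ = arcsin(p_z) ≈ 34.08°, λ = atan2(p_y, p_x) ≈ 72.54°.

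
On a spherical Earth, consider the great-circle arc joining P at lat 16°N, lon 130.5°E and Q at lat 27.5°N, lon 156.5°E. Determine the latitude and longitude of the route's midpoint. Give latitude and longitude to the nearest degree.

≈ lat 22°N, lon 143°E

Convert each endpoint to a unit vector on the sphere (x = cos φ cos λ, y = cos φ sin λ, z = sin φ).
The central angle between the endpoints is δ = arccos(p₁·p₂) ≈ 0.465 rad (26.7°).
Interpolate at f = 1/2 with slerp weights a = sin((1−f)δ)/sin δ ≈ 0.514, b = sin(fδ)/sin δ ≈ 0.514.
p = a·p₁ + b·p₂ ≈ (-0.739, 0.557, 0.379); φ = arcsin(p_z) ≈ 22.27°, λ = atan2(p_y, p_x) ≈ 142.97°.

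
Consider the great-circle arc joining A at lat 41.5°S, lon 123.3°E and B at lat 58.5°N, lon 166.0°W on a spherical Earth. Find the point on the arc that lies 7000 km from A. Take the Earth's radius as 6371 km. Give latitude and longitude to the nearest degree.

From cos δ = sin φ₁ sin φ₂ + cos φ₁ cos φ₂ cos Δλ, the central angle is δ ≈ 2.022 rad (115.8°). The total great-circle distance is δ·R ≈ 2.022 × 6371 ≈ 12879 km, so the target fraction is f = 7000/12879 ≈ 0.544.
Interpolate at f ≈ 0.544 with slerp weights a = sin((1−f)δ)/sin δ ≈ 0.886, b = sin(fδ)/sin δ ≈ 0.989.
p = a·p₁ + b·p₂ ≈ (-0.866, 0.429, 0.257); φ = arcsin(p_z) ≈ 14.88°, λ = atan2(p_y, p_x) ≈ 153.62°.

≈ lat 15°N, lon 154°E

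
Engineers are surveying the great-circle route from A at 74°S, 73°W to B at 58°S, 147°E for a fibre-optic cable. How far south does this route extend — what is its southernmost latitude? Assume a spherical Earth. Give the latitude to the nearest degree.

≈ 82°S

The great circle lies in the plane with unit normal n̂ = (p₁ × p₂)/|p₁ × p₂|.
Here n̂_z ≈ -0.132; the vertex latitude is φ_max = arccos|n̂_z| ≈ 82.4°.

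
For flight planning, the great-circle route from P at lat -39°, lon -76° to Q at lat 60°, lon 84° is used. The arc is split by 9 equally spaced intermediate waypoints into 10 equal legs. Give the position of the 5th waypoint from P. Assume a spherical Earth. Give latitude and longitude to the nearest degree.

Write both endpoints as unit vectors p₁, p₂ with components (cos φ cos λ, cos φ sin λ, sin φ).
The central angle between the endpoints is δ = arccos(p₁·p₂) ≈ 2.714 rad (155.5°).
Interpolate at f = 5/10 with slerp weights a = sin((1−f)δ)/sin δ ≈ 2.359, b = sin(fδ)/sin δ ≈ 2.359.
p = a·p₁ + b·p₂ ≈ (0.567, -0.606, 0.558); φ = arcsin(p_z) ≈ 33.94°, λ = atan2(p_y, p_x) ≈ -46.90°.

≈ lat 34°, lon -47°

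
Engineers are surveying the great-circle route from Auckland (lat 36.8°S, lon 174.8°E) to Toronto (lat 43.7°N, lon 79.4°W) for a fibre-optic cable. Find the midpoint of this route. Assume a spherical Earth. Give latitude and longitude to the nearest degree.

From cos δ = sin φ₁ sin φ₂ + cos φ₁ cos φ₂ cos Δλ, the central angle is δ ≈ 2.179 rad (124.9°).
Interpolate at f = 1/2 with slerp weights a = sin((1−f)δ)/sin δ ≈ 1.080, b = sin(fδ)/sin δ ≈ 1.080.
p = a·p₁ + b·p₂ ≈ (-0.718, -0.689, 0.099); φ = arcsin(p_z) ≈ 5.69°, λ = atan2(p_y, p_x) ≈ -136.16°.

≈ lat 6°N, lon 136°W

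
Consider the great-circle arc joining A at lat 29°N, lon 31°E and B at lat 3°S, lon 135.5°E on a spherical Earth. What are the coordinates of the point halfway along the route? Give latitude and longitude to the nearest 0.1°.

Convert each endpoint to a unit vector on the sphere (x = cos φ cos λ, y = cos φ sin λ, z = sin φ).
The central angle between the endpoints is δ = arccos(p₁·p₂) ≈ 1.817 rad (104.1°).
Interpolate at f = 1/2 with slerp weights a = sin((1−f)δ)/sin δ ≈ 0.813, b = sin(fδ)/sin δ ≈ 0.813.
p = a·p₁ + b·p₂ ≈ (0.030, 0.936, 0.352); φ = arcsin(p_z) ≈ 20.59°, λ = atan2(p_y, p_x) ≈ 88.14°.

≈ lat 20.6°N, lon 88.1°E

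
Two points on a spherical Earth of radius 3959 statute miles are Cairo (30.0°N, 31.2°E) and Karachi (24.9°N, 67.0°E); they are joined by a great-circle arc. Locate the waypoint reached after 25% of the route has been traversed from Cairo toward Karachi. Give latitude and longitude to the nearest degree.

≈ 30°N, 40°E

Write both endpoints as unit vectors p₁, p₂ with components (cos φ cos λ, cos φ sin λ, sin φ).
The central angle between the endpoints is δ = arccos(p₁·p₂) ≈ 0.559 rad (32.0°).
Interpolate at f = 0.25 with slerp weights a = sin((1−f)δ)/sin δ ≈ 0.768, b = sin(fδ)/sin δ ≈ 0.263.
p = a·p₁ + b·p₂ ≈ (0.662, 0.564, 0.494); φ = arcsin(p_z) ≈ 29.63°, λ = atan2(p_y, p_x) ≈ 40.43°.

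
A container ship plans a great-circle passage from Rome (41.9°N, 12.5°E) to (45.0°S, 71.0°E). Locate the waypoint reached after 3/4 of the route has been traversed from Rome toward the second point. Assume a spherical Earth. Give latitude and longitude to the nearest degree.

≈ (24°S, 53°E)

From cos δ = sin φ₁ sin φ₂ + cos φ₁ cos φ₂ cos Δλ, the central angle is δ ≈ 1.769 rad (101.4°).
Interpolate at f = 3/4 with slerp weights a = sin((1−f)δ)/sin δ ≈ 0.437, b = sin(fδ)/sin δ ≈ 0.990.
p = a·p₁ + b·p₂ ≈ (0.545, 0.732, -0.408); φ = arcsin(p_z) ≈ -24.10°, λ = atan2(p_y, p_x) ≈ 53.33°.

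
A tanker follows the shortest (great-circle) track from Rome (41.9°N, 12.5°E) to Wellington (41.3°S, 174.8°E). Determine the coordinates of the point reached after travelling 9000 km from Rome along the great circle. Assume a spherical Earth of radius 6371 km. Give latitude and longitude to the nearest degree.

≈ (4°N, 94°E)

Convert each endpoint to a unit vector on the sphere (x = cos φ cos λ, y = cos φ sin λ, z = sin φ).
The central angle between the endpoints is δ = arccos(p₁·p₂) ≈ 2.911 rad (166.8°). The total great-circle distance is δ·R ≈ 2.911 × 6371 ≈ 18544 km, so the target fraction is f = 9000/18544 ≈ 0.485.
Interpolate at f ≈ 0.485 with slerp weights a = sin((1−f)δ)/sin δ ≈ 4.359, b = sin(fδ)/sin δ ≈ 4.316.
p = a·p₁ + b·p₂ ≈ (-0.062, 0.996, 0.063); φ = arcsin(p_z) ≈ 3.58°, λ = atan2(p_y, p_x) ≈ 93.54°.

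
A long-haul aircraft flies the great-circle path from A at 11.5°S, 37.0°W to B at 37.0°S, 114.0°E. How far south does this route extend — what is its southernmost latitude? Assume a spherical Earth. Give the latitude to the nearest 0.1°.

≈ 62.6°S

The great circle lies in the plane with unit normal n̂ = (p₁ × p₂)/|p₁ × p₂|.
Here n̂_z ≈ +0.460; the vertex latitude is φ_max = arccos|n̂_z| ≈ 62.6°.
Check via Clairaut: cos φ_max = |cos φ₁| · sin C = cos(11.5°)·sin(152.0°) ≈ 0.460, again giving ≈ 62.6°.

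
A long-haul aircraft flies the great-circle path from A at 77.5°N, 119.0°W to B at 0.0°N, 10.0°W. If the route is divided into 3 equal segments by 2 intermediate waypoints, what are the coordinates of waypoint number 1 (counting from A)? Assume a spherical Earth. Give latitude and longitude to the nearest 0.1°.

≈ 60.4°N, 31.7°W

Write both endpoints as unit vectors p₁, p₂ with components (cos φ cos λ, cos φ sin λ, sin φ).
The central angle between the endpoints is δ = arccos(p₁·p₂) ≈ 1.641 rad (94.0°).
Interpolate at f = 1/3 with slerp weights a = sin((1−f)δ)/sin δ ≈ 0.891, b = sin(fδ)/sin δ ≈ 0.522.
p = a·p₁ + b·p₂ ≈ (0.420, -0.259, 0.870); φ = arcsin(p_z) ≈ 60.42°, λ = atan2(p_y, p_x) ≈ -31.67°.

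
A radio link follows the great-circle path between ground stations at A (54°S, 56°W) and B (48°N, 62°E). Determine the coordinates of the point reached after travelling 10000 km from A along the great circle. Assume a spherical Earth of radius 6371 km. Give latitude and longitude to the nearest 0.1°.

≈ (9.9°N, 19.9°E)

Convert each endpoint to a unit vector on the sphere (x = cos φ cos λ, y = cos φ sin λ, z = sin φ).
The central angle between the endpoints is δ = arccos(p₁·p₂) ≈ 2.475 rad (141.8°). The total great-circle distance is δ·R ≈ 2.475 × 6371 ≈ 15767 km, so the target fraction is f = 10000/15767 ≈ 0.634.
Interpolate at f ≈ 0.634 with slerp weights a = sin((1−f)δ)/sin δ ≈ 1.272, b = sin(fδ)/sin δ ≈ 1.617.
p = a·p₁ + b·p₂ ≈ (0.926, 0.336, 0.173); φ = arcsin(p_z) ≈ 9.94°, λ = atan2(p_y, p_x) ≈ 19.92°.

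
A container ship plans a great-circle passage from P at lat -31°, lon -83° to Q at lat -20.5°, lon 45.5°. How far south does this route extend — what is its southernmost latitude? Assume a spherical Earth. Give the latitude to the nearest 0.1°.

The great circle lies in the plane with unit normal n̂ = (p₁ × p₂)/|p₁ × p₂|.
Here n̂_z ≈ +0.663; the vertex latitude is φ_max = arccos|n̂_z| ≈ 48.5°.
Check via Clairaut: cos φ_max = |cos φ₁| · sin C = cos(31.0°)·sin(129.3°) ≈ 0.663, again giving ≈ 48.5°.

≈ -48.5°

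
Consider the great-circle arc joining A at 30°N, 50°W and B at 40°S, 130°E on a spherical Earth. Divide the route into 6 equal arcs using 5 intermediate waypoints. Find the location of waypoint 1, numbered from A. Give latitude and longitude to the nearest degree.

≈ 2°N, 50°W

Convert each endpoint to a unit vector on the sphere (x = cos φ cos λ, y = cos φ sin λ, z = sin φ).
The central angle between the endpoints is δ = arccos(p₁·p₂) ≈ 2.967 rad (170.0°).
Interpolate at f = 1/6 with slerp weights a = sin((1−f)δ)/sin δ ≈ 3.572, b = sin(fδ)/sin δ ≈ 2.733.
p = a·p₁ + b·p₂ ≈ (0.643, -0.766, 0.029); φ = arcsin(p_z) ≈ 1.67°, λ = atan2(p_y, p_x) ≈ -50.00°.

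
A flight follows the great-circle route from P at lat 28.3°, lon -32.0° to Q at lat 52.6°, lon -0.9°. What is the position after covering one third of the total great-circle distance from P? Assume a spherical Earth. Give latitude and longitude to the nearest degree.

≈ lat 37°, lon -24°

From cos δ = sin φ₁ sin φ₂ + cos φ₁ cos φ₂ cos Δλ, the central angle is δ ≈ 0.584 rad (33.4°).
Interpolate at f = 1/3 with slerp weights a = sin((1−f)δ)/sin δ ≈ 0.688, b = sin(fδ)/sin δ ≈ 0.351.
p = a·p₁ + b·p₂ ≈ (0.727, -0.325, 0.605); φ = arcsin(p_z) ≈ 37.23°, λ = atan2(p_y, p_x) ≈ -24.05°.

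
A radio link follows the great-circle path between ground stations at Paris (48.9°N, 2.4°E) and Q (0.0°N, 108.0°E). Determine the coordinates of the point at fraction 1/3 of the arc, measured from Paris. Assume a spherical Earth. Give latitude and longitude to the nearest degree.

≈ (45°N, 52°E)

From cos δ = sin φ₁ sin φ₂ + cos φ₁ cos φ₂ cos Δλ, the central angle is δ ≈ 1.749 rad (100.2°).
Interpolate at f = 1/3 with slerp weights a = sin((1−f)δ)/sin δ ≈ 0.934, b = sin(fδ)/sin δ ≈ 0.559.
p = a·p₁ + b·p₂ ≈ (0.440, 0.558, 0.704); φ = arcsin(p_z) ≈ 44.72°, λ = atan2(p_y, p_x) ≈ 51.69°.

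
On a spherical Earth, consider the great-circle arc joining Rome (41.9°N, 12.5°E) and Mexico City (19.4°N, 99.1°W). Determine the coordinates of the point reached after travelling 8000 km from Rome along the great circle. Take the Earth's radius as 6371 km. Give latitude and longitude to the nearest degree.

≈ 33°N, 83°W

Convert each endpoint to a unit vector on the sphere (x = cos φ cos λ, y = cos φ sin λ, z = sin φ).
The central angle between the endpoints is δ = arccos(p₁·p₂) ≈ 1.607 rad (92.1°). The total great-circle distance is δ·R ≈ 1.607 × 6371 ≈ 10241 km, so the target fraction is f = 8000/10241 ≈ 0.781.
Interpolate at f ≈ 0.781 with slerp weights a = sin((1−f)δ)/sin δ ≈ 0.345, b = sin(fδ)/sin δ ≈ 0.951.
p = a·p₁ + b·p₂ ≈ (0.109, -0.831, 0.546); φ = arcsin(p_z) ≈ 33.11°, λ = atan2(p_y, p_x) ≈ -82.55°.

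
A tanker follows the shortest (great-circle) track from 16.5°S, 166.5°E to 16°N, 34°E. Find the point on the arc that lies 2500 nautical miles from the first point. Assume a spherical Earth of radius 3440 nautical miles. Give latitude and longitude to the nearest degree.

Write both endpoints as unit vectors p₁, p₂ with components (cos φ cos λ, cos φ sin λ, sin φ).
The central angle between the endpoints is δ = arccos(p₁·p₂) ≈ 2.348 rad (134.5°). The total great-circle distance is δ·R ≈ 2.348 × 3440 ≈ 8076 nmi, so the target fraction is f = 2500/8076 ≈ 0.310.
Interpolate at f ≈ 0.310 with slerp weights a = sin((1−f)δ)/sin δ ≈ 1.400, b = sin(fδ)/sin δ ≈ 0.932.
p = a·p₁ + b·p₂ ≈ (-0.563, 0.814, -0.141); φ = arcsin(p_z) ≈ -8.10°, λ = atan2(p_y, p_x) ≈ 124.67°.

≈ 8°S, 125°E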